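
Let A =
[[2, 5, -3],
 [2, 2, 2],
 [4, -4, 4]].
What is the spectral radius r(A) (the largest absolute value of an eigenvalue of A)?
r(A) ≈ 5.1897

The eigenvalues of A are the roots of its characteristic polynomial. With M = A (coefficients from the trace, the sum of principal 2x2 minors, and det A):
  p(λ) = det(λ I - M) = λ^3 - 8λ^2 + 30λ - 80.
No integer candidate from the rational root theorem (±divisors of 80) is a root, so the roots are irrational. The cubic discriminant is Δ = -41440 < 0, so there is one real root and a complex-conjugate pair. p(5) = -5 and p(6) = 28 have opposite signs, so a root lies in (5, 6); Newton's method refines it to λ ≈ 5.1897. Dividing out (λ - (5.1897)) leaves approximately λ^2 - 2.8103λ + 15.4153. For λ^2 - 2.8103λ + 15.4153 the discriminant is -53.7631. It is negative, so the remaining roots are the complex-conjugate pair λ ≈ 1.4052 ± 3.6662i. Their product equals the constant term, so |λ|^2 ≈ 15.4153 and |λ| ≈ 3.9262.
Thus the eigenvalues (to 4 decimals) are 5.1897 (modulus 5.1897); 1.4052 ± 3.6662i (modulus 3.9262). The spectral radius is the largest modulus: r(A) ≈ 5.1897. (Cross-check: r(A) ≤ ||A||_2 ≈ 8.2183; equality holds whenever A is normal, though it can also hold for some non-normal A.)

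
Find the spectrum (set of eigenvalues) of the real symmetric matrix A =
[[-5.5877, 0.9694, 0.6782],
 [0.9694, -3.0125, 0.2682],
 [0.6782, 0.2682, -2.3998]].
sigma(A) ≈ {-6, -3, -2}

A is real symmetric, so its spectrum consists of real eigenvalues. Expanding the characteristic polynomial of the displayed matrix gives
  det(λ I - A) = p(λ) = λ^3 + (11)λ^2 + (36)λ + (36).
Solving p(λ) = 0 yields eigenvalues ≈ -6, -3, -2. (A is shown rounded to 4 decimals, so these recover the underlying integer eigenvalues to within that precision.)
Verification: the trace of A = -11 equals the sum of eigenvalues -11, and det(A) ≈ -36.0003 matches the eigenvalue product -36.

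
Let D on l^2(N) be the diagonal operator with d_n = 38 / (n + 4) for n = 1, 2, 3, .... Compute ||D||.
||D|| = 38/5 (attained at n = 1)

For D diagonal, ||D|| = sup_n |d_n| = sup_n 38/(n + 4). This is positive and strictly decreasing in n, so the supremum is attained at n = 1: d_1 = 38/(1 + 4) = 38/5. Hence ||D|| = 38/5.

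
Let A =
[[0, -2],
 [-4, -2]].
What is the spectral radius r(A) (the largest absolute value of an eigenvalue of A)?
r(A) = 4

The eigenvalues of A are the roots of its characteristic polynomial. With M = A (coefficients from the trace and determinant):
  p(λ) = det(λ I - M) = λ^2 + 2λ - 8.
For λ^2 + 2λ - 8 the discriminant is 36. It is a perfect square (6^2), so the roots are rational: λ = (-2 ± 6)/2 = 2, -4.
Thus the eigenvalues (to 4 decimals) are 2 (modulus 2); -4 (modulus 4). The spectral radius is the largest modulus: r(A) = 4. (Cross-check: r(A) ≤ ||A||_2 ≈ 4.5765; equality holds whenever A is normal, though it can also hold for some non-normal A.)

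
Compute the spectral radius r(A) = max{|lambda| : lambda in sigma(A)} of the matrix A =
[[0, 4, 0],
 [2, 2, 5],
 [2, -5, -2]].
r(A) ≈ 4.5253

The eigenvalues of A are the roots of its characteristic polynomial. With M = A (coefficients from the trace, the sum of principal 2x2 minors, and det A):
  p(λ) = det(λ I - M) = λ^3 + 13λ - 56.
No integer candidate from the rational root theorem (±divisors of 56) is a root, so the roots are irrational. The cubic discriminant is Δ = -93460 < 0, so there is one real root and a complex-conjugate pair. p(2) = -22 and p(3) = 10 have opposite signs, so a root lies in (2, 3); Newton's method refines it to λ ≈ 2.7346. Dividing out (λ - (2.7346)) leaves approximately λ^2 + 2.7346λ + 20.4782. For λ^2 + 2.7346λ + 20.4782 the discriminant is -74.4345. It is negative, so the remaining roots are the complex-conjugate pair λ ≈ -1.3673 ± 4.3138i. Their product equals the constant term, so |λ|^2 ≈ 20.4782 and |λ| ≈ 4.5253.
Thus the eigenvalues (to 4 decimals) are 2.7346 (modulus 2.7346); -1.3673 ± 4.3138i (modulus 4.5253). The spectral radius is the largest modulus: r(A) ≈ 4.5253. (Cross-check: r(A) ≤ ||A||_2 ≈ 7.6546; equality holds whenever A is normal, though it can also hold for some non-normal A.)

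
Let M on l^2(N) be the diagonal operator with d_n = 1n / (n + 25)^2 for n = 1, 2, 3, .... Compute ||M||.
||M|| = 1/100 (attained at n = 25)

For M diagonal, ||M|| = sup_n |d_n|. Treat f(x) = 1x / (x + 25)^2 for real x > 0. By the quotient rule, f'(x) = 1(25 - x)/(x + 25)^3, which is positive for x < 25 and negative for x > 25. So f has a unique maximum at x = 25, and since 25 is a positive integer, the supremum over n ≥ 1 is attained at n = 25: d_25 = 1·25/(25 + 25)^2 = 1·25/2500 = 1/100. Hence ||M|| = 1/100.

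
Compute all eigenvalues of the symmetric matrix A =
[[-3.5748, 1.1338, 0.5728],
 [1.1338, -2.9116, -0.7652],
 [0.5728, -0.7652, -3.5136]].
sigma(A) ≈ {-5, -3, -2}

A is real symmetric, so its spectrum consists of real eigenvalues. Expanding the characteristic polynomial of the displayed matrix gives
  det(λ I - A) = p(λ) = λ^3 + (10)λ^2 + (31)λ + (30).
Solving p(λ) = 0 yields eigenvalues ≈ -5, -3, -2. (A is shown rounded to 4 decimals, so these recover the underlying integer eigenvalues to within that precision.)
Verification: the trace of A = -10 equals the sum of eigenvalues -10, and det(A) ≈ -29.9996 matches the eigenvalue product -30.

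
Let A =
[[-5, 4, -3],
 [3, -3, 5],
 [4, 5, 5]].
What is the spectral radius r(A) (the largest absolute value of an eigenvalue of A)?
r(A) ≈ 7.2517

The eigenvalues of A are the roots of its characteristic polynomial. With M = A (coefficients from the trace, the sum of principal 2x2 minors, and det A):
  p(λ) = det(λ I - M) = λ^3 + 3λ^2 - 50λ - 139.
No integer candidate from the rational root theorem (±divisors of 139) is a root, so the roots are irrational. The cubic discriminant is Δ = 391145 > 0, so there are three distinct real roots. p(-8) = -59 and p(-7) = 15 have opposite signs, so a root lies in (-8, -7); Newton's method refines it to λ ≈ -7.2517. p(-3) = 11 and p(-2) = -35 have opposite signs, so a root lies in (-3, -2); Newton's method refines it to λ ≈ -2.7411. p(6) = -115 and p(7) = 1 have opposite signs, so a root lies in (6, 7); Newton's method refines it to λ ≈ 6.9928. Check (Vieta): the three roots sum to -3, matching tr M = -3.
Thus the eigenvalues (to 4 decimals) are -7.2517 (modulus 7.2517); -2.7411 (modulus 2.7411); 6.9928 (modulus 6.9928). The spectral radius is the largest modulus: r(A) ≈ 7.2517. (Cross-check: r(A) ≤ ||A||_2 ≈ 10.2825; equality holds whenever A is normal, though it can also hold for some non-normal A.)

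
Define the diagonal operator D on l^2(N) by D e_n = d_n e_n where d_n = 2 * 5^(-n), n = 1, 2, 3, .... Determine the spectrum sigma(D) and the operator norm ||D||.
sigma(D) = {2 * 5^(-n) : n ≥ 1} ∪ {0}; ||D|| = 2/5

A bounded diagonal operator on l^2 with diagonal entries d_n has spectrum equal to the closure of {d_n : n ≥ 1}: every d_n is an eigenvalue (with eigenvector e_n), so {d_n} ⊂ sigma(D); the spectrum is closed, so its closure is too; and for lambda not in the closure, (D - lambda I) has bounded inverse (the diagonal entries 1/(d_n - lambda) are bounded). For our sequence d_n = 2 * 5^(-n), n = 1, 2, 3, ...:
  - {d_n} = {2 * 5^(-n) : n ≥ 1}; the only limit point is 0
  - closure = {2 * 5^(-n) : n ≥ 1} ∪ {0}
For the norm: a diagonal operator has ||D|| = sup_n |d_n|. Here d_n = 2 * 5^(-n) is positive and decreasing, so sup_n |d_n| = d_1 = 2/5. So ||D|| = 2/5.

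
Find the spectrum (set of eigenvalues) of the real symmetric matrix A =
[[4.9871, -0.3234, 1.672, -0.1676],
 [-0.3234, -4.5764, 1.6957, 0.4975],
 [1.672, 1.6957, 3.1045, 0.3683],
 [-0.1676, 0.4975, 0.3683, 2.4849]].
sigma(A) ≈ {-5, 2, 3, 6}

A is real symmetric, so its spectrum consists of real eigenvalues. Expanding the characteristic polynomial of the displayed matrix gives
  det(λ I - A) = p(λ) = λ^4 + (-6)λ^3 + (-19)λ^2 + (144.003)λ + (-180.0065).
Solving p(λ) = 0 yields eigenvalues ≈ -5, 2, 3, 6. (A is shown rounded to 4 decimals, so these recover the underlying integer eigenvalues to within that precision.)
Verification: the trace of A = 6 equals the sum of eigenvalues 6, and det(A) ≈ -180.0065 matches the eigenvalue product -180.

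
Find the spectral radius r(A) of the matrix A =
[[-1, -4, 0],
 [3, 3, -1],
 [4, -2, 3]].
r(A) ≈ 4.3783

The eigenvalues of A are the roots of its characteristic polynomial. With M = A (coefficients from the trace, the sum of principal 2x2 minors, and det A):
  p(λ) = det(λ I - M) = λ^3 - 5λ^2 + 13λ - 45.
No integer candidate from the rational root theorem (±divisors of 45) is a root, so the roots are irrational. The cubic discriminant is Δ = -29088 < 0, so there is one real root and a complex-conjugate pair. p(4) = -9 and p(5) = 20 have opposite signs, so a root lies in (4, 5); Newton's method refines it to λ ≈ 4.3783. Dividing out (λ - (4.3783)) leaves approximately λ^2 - 0.6217λ + 10.278. For λ^2 - 0.6217λ + 10.278 the discriminant is -40.7254. It is negative, so the remaining roots are the complex-conjugate pair λ ≈ 0.3109 ± 3.1908i. Their product equals the constant term, so |λ|^2 ≈ 10.278 and |λ| ≈ 3.2059.
Thus the eigenvalues (to 4 decimals) are 4.3783 (modulus 4.3783); 0.3109 ± 3.1908i (modulus 3.2059). The spectral radius is the largest modulus: r(A) ≈ 4.3783. (Cross-check: r(A) ≤ ||A||_2 ≈ 5.7552; equality holds whenever A is normal, though it can also hold for some non-normal A.)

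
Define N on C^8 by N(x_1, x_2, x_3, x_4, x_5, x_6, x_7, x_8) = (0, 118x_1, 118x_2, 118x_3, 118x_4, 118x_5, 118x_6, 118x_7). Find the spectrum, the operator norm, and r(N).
sigma(N) = {0}; ||N|| = 118; r(N) = 0. (N is nilpotent with N^8 = 0.)

On C^8, N is a strictly lower-triangular matrix with 118 on the subdiagonal and zeros elsewhere, so its characteristic polynomial is lambda^8 and every eigenvalue is 0: sigma(N) = {0}. For the operator norm, N e_i = 118e_{i+1} for i = 1, ..., 7 and N e_8 = 0, so the singular values of N are 118 (with multiplicity 7) and 0; hence ||N|| = 118. The spectral radius r(N) = max|lambda| = 0. Note ||N|| > r(N) — characteristic of non-normal nilpotent operators. Indeed N^8 = 0.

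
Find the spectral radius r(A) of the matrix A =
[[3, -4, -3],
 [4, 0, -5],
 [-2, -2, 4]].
r(A) ≈ 5.394

The eigenvalues of A are the roots of its characteristic polynomial. With M = A (coefficients from the trace, the sum of principal 2x2 minors, and det A):
  p(λ) = det(λ I - M) = λ^3 - 7λ^2 + 12λ - 18.
No integer candidate from the rational root theorem (±divisors of 18) is a root, so the roots are irrational. The cubic discriminant is Δ = -6084 < 0, so there is one real root and a complex-conjugate pair. p(5) = -8 and p(6) = 18 have opposite signs, so a root lies in (5, 6); Newton's method refines it to λ ≈ 5.394. Dividing out (λ - (5.394)) leaves approximately λ^2 - 1.606λ + 3.3371. For λ^2 - 1.606λ + 3.3371 the discriminant is -10.7689. It is negative, so the remaining roots are the complex-conjugate pair λ ≈ 0.803 ± 1.6408i. Their product equals the constant term, so |λ|^2 ≈ 3.3371 and |λ| ≈ 1.8268.
Thus the eigenvalues (to 4 decimals) are 5.394 (modulus 5.394); 0.803 ± 1.6408i (modulus 1.8268). The spectral radius is the largest modulus: r(A) ≈ 5.394. (Cross-check: r(A) ≤ ||A||_2 ≈ 8.8911; equality holds whenever A is normal, though it can also hold for some non-normal A.)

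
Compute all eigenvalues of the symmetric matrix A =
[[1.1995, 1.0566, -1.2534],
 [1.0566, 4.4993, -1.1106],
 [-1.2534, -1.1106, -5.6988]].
sigma(A) ≈ {-6, 1, 5}

A is real symmetric, so its spectrum consists of real eigenvalues. Expanding the characteristic polynomial of the displayed matrix gives
  det(λ I - A) = p(λ) = λ^3 + (0)λ^2 + (-31)λ + (30).
Solving p(λ) = 0 yields eigenvalues ≈ -6, 1, 5. (A is shown rounded to 4 decimals, so these recover the underlying integer eigenvalues to within that precision.)
Verification: the trace of A = 0 equals the sum of eigenvalues 0, and det(A) ≈ -30.0001 matches the eigenvalue product -30.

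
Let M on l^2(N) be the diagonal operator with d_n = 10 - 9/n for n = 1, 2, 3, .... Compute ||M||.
||M|| = 10

For a diagonal operator on l^2 with entries d_n, ||M|| = sup_n |d_n|. Here d_1 = 1, d_2 = 11/2, ..., and d_n = 10 - 9/n increases monotonically toward 10. All terms lie in [1, 10), so |d_n| = d_n and the supremum is the limit 10, which is not attained by any individual d_n. Hence ||M|| = 10.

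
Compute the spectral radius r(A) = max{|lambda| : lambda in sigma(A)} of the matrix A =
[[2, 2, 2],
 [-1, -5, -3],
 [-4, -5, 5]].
r(A) ≈ 5.6646

The eigenvalues of A are the roots of its characteristic polynomial. With M = A (coefficients from the trace, the sum of principal 2x2 minors, and det A):
  p(λ) = det(λ I - M) = λ^3 - 2λ^2 - 30λ + 76.
No integer candidate from the rational root theorem (±divisors of 76) is a root, so the roots are irrational. The cubic discriminant is Δ = 40160 > 0, so there are three distinct real roots. p(-6) = -32 and p(-5) = 51 have opposite signs, so a root lies in (-6, -5); Newton's method refines it to λ ≈ -5.6646. p(2) = 16 and p(3) = -5 have opposite signs, so a root lies in (2, 3); Newton's method refines it to λ ≈ 2.7055. p(4) = -12 and p(5) = 1 have opposite signs, so a root lies in (4, 5); Newton's method refines it to λ ≈ 4.9591. Check (Vieta): the three roots sum to 2, matching tr M = 2.
Thus the eigenvalues (to 4 decimals) are -5.6646 (modulus 5.6646); 2.7055 (modulus 2.7055); 4.9591 (modulus 4.9591). The spectral radius is the largest modulus: r(A) ≈ 5.6646. (Cross-check: r(A) ≤ ||A||_2 ≈ 8.6434; equality holds whenever A is normal, though it can also hold for some non-normal A.)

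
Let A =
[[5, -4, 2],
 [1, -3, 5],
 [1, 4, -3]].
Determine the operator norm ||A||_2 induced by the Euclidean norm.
||A||_2 ≈ 9.1214 (= sqrt(largest eigenvalue of A^T A))

||A||_2 = sigma_max(A) = sqrt(lambda_max(A^T A)). Form the symmetric matrix M = A^T A =
[[27, -19, 12],
 [-19, 41, -35],
 [12, -35, 38]].
Its characteristic polynomial (trace, sum of principal 2x2 minors, determinant of M give the coefficients) is
  p(λ) = det(λ I - M) = λ^3 - 106λ^2 + 1961λ - 5329.
No integer candidate from the rational root theorem (±divisors of 5329) is a root, so the roots are irrational. The cubic discriminant is Δ = 6828480121 > 0, so there are three distinct real roots. p(3) = -373 and p(4) = 883 have opposite signs, so a root lies in (3, 4); Newton's method refines it to λ ≈ 3.2816. p(19) = 523 and p(20) = -509 have opposite signs, so a root lies in (19, 20); Newton's method refines it to λ ≈ 19.5183. p(83) = -1013 and p(84) = 4163 have opposite signs, so a root lies in (83, 84); Newton's method refines it to λ ≈ 83.2002. Check (Vieta): the three roots sum to 106, matching tr M = 106.
So the eigenvalues of A^T A are ≈ 3.2816, 19.5183, 83.2002 (all ≥ 0, as they must be for A^T A). The largest is λ_max ≈ 83.2002, hence ||A||_2 = sqrt(λ_max) ≈ 9.1214.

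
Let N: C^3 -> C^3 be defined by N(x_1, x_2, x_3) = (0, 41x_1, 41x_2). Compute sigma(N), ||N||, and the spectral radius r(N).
sigma(N) = {0}; ||N|| = 41; r(N) = 0. (N is nilpotent with N^3 = 0.)

On C^3, N is a strictly lower-triangular matrix with 41 on the subdiagonal and zeros elsewhere, so its characteristic polynomial is lambda^3 and every eigenvalue is 0: sigma(N) = {0}. For the operator norm, N e_i = 41e_{i+1} for i = 1, ..., 2 and N e_3 = 0, so the singular values of N are 41 (with multiplicity 2) and 0; hence ||N|| = 41. The spectral radius r(N) = max|lambda| = 0. Note ||N|| > r(N) — characteristic of non-normal nilpotent operators. Indeed N^3 = 0.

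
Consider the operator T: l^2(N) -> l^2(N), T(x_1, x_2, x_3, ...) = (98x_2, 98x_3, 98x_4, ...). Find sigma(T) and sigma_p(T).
sigma(T) = closed disk {z in C : |z| ≤ 98}; sigma_p(T) = open disk {z in C : |z| < 98}

Note T = 98·V where V is the unit left shift (V x)_k = x_{k+1}; so sigma(T) = 98·sigma(V) and ||T|| = 98||V||. ||T x||^2 = 9604sum_{k≥2} |x_k|^2 ≤ 9604||x||^2, with equality on {x : x_1 = 0}, so ||T|| = 98. For any lambda with |lambda| < 98, set r = lambda/98 (|r| < 1); the vector x = (1, r, r^2, ...) is in l^2 and satisfies T x = 98(r, r^2, ...) = lambda x, so lambda is an eigenvalue. On the boundary |lambda| = 98 the geometric series diverges, so no l^2 eigenvector exists, but these lambda lie in the approximate point spectrum. Hence sigma(T) is the closed disk of radius 98 and sigma_p(T) is the open disk.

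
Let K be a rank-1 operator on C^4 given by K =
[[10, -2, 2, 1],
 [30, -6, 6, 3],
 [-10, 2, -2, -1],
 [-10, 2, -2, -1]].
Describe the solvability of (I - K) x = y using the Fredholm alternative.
(I - K) is singular (det(I - K) = 0, i.e. 1 ∈ sigma(K)). (I - K) x = y is solvable iff y ⊥ ker((I - K)^*) = span{(10, -2, 2, 1)}, i.e. iff 10y_1 - 2y_2 + 2y_3 + y_4 = 0. When solvable, the solutions are x = y + c·(1, 3, -1, -1), c arbitrary (ker(I - K) = span{(1, 3, -1, -1)}, dimension 1).

K has rank 1, so it is an outer product K = u v^T: every row of K is a multiple of one row vector. Reading off the entries, u = (1, 3, -1, -1) and v = (10, -2, 2, 1) (row i of K equals u_i·v^T). A rank-one matrix u v^T satisfies K u = u (v·u) and kills the (3)-dimensional subspace v^⊥, so its characteristic polynomial is lambda^3 (lambda - v·u) with v·u = tr K = 1. Hence the eigenvalues of I - K are 1 (multiplicity 3) and 1 - (1) = 0, so det(I - K) = 0. (Direct check: I - K =
[[-9, 2, -2, -1],
 [-30, 7, -6, -3],
 [10, -2, 3, 1],
 [10, -2, 2, 2]]
has determinant 0.) So 1 is an eigenvalue of K and (I - K) is not invertible. The finite-dimensional Fredholm alternative says: either (I - K) is invertible, or ker(I - K) ≠ {0} and then range(I - K) = ker((I - K)^*)^⊥, with dim ker(I - K) = dim ker((I - K)^*). We are in the second case, so we need both kernels. Kernel of I - K: (I - K) u = u - u (v·u) = u - u = 0, so ker(I - K) = span{u} = span{(1, 3, -1, -1)} (it is exactly 1-dimensional because rank(I - K) = 3). Kernel of the adjoint: K is real, so (I - K)^* = I - K^T = I - v u^T, and (I - v u^T) v = v - v (u·v) = 0; hence ker((I - K)^*) = span{v} = span{(10, -2, 2, 1)}. Therefore (I - K) x = y is solvable iff <y, v> = 0, i.e. iff 10y_1 - 2y_2 + 2y_3 + y_4 = 0. When this holds, K y = u (v·y) = 0, so (I - K) y = y and x = y is a particular solution; the full solution set is the line x = y + c·u = y + c·(1, 3, -1, -1), c ∈ C.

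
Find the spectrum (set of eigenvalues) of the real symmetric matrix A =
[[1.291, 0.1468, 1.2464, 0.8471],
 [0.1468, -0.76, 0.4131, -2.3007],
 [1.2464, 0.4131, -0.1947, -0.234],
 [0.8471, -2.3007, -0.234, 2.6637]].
sigma(A) ≈ {-2, -1, 2, 4}

A is real symmetric, so its spectrum consists of real eigenvalues. Expanding the characteristic polynomial of the displayed matrix gives
  det(λ I - A) = p(λ) = λ^4 + (-3)λ^3 + (-8)λ^2 + (12)λ + (16).
Solving p(λ) = 0 yields eigenvalues ≈ -2, -1, 2, 4. (A is shown rounded to 4 decimals, so these recover the underlying integer eigenvalues to within that precision.)
Verification: the trace of A = 3 equals the sum of eigenvalues 3, and det(A) ≈ 16.0007 matches the eigenvalue product 16.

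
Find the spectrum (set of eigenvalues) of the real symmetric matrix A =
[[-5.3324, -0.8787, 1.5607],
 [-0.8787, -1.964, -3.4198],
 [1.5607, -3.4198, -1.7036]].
sigma(A) ≈ {-6, -5, 2}

A is real symmetric, so its spectrum consists of real eigenvalues. Expanding the characteristic polynomial of the displayed matrix gives
  det(λ I - A) = p(λ) = λ^3 + (9)λ^2 + (8)λ + (-60).
Solving p(λ) = 0 yields eigenvalues ≈ -6, -5, 2. (A is shown rounded to 4 decimals, so these recover the underlying integer eigenvalues to within that precision.)
Verification: the trace of A = -9 equals the sum of eigenvalues -9, and det(A) ≈ 60.0001 matches the eigenvalue product 60.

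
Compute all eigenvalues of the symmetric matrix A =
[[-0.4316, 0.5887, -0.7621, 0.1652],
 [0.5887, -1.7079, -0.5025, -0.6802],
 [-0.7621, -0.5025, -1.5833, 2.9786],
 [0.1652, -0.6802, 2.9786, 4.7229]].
sigma(A) ≈ {-3, -2, 0, 6}

A is real symmetric, so its spectrum consists of real eigenvalues. Expanding the characteristic polynomial of the displayed matrix gives
  det(λ I - A) = p(λ) = λ^4 + (-1)λ^3 + (-24)λ^2 + (-35.9988)λ + (0).
Solving p(λ) = 0 yields eigenvalues ≈ -3, -2, 0, 6. (A is shown rounded to 4 decimals, so these recover the underlying integer eigenvalues to within that precision.)
Verification: the trace of A = 1 equals the sum of eigenvalues 1, and det(A) ≈ -0.0001 matches the eigenvalue product 0.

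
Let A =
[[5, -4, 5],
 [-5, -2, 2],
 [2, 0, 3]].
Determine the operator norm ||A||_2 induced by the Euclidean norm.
||A||_2 ≈ 8.7959 (= sqrt(largest eigenvalue of A^T A))

||A||_2 = sigma_max(A) = sqrt(lambda_max(A^T A)). Form the symmetric matrix M = A^T A =
[[54, -10, 21],
 [-10, 20, -24],
 [21, -24, 38]].
Its characteristic polynomial (trace, sum of principal 2x2 minors, determinant of M give the coefficients) is
  p(λ) = det(λ I - M) = λ^3 - 112λ^2 + 2775λ - 7396.
No integer candidate from the rational root theorem (±divisors of 7396) is a root, so the roots are irrational. The cubic discriminant is Δ = 9455572916 > 0, so there are three distinct real roots. p(3) = -52 and p(4) = 1976 have opposite signs, so a root lies in (3, 4); Newton's method refines it to λ ≈ 3.0244. p(31) = 788 and p(32) = -516 have opposite signs, so a root lies in (31, 32); Newton's method refines it to λ ≈ 31.6075. p(77) = -1236 and p(78) = 2198 have opposite signs, so a root lies in (77, 78); Newton's method refines it to λ ≈ 77.3681. Check (Vieta): the three roots sum to 112, matching tr M = 112.
So the eigenvalues of A^T A are ≈ 3.0244, 31.6075, 77.3681 (all ≥ 0, as they must be for A^T A). The largest is λ_max ≈ 77.3681, hence ||A||_2 = sqrt(λ_max) ≈ 8.7959.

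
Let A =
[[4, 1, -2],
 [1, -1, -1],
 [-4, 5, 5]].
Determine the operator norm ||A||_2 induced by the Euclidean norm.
||A||_2 ≈ 8.7892 (= sqrt(largest eigenvalue of A^T A))

||A||_2 = sigma_max(A) = sqrt(lambda_max(A^T A)). Form the symmetric matrix M = A^T A =
[[33, -17, -29],
 [-17, 27, 24],
 [-29, 24, 30]].
Its characteristic polynomial (trace, sum of principal 2x2 minors, determinant of M give the coefficients) is
  p(λ) = det(λ I - M) = λ^3 - 90λ^2 + 985λ - 9.
No integer candidate from the rational root theorem (±divisors of 9) is a root, so the roots are irrational. The cubic discriminant is Δ = 4024251113 > 0, so there are three distinct real roots. p(0) = -9 and p(1) = 887 have opposite signs, so a root lies in (0, 1); Newton's method refines it to λ ≈ 0.0091. p(12) = 579 and p(13) = -217 have opposite signs, so a root lies in (12, 13); Newton's method refines it to λ ≈ 12.74. p(77) = -1241 and p(78) = 3813 have opposite signs, so a root lies in (77, 78); Newton's method refines it to λ ≈ 77.2508. Check (Vieta): the three roots sum to 90, matching tr M = 90.
So the eigenvalues of A^T A are ≈ 0.0091, 12.74, 77.2508 (all ≥ 0, as they must be for A^T A). The largest is λ_max ≈ 77.2508, hence ||A||_2 = sqrt(λ_max) ≈ 8.7892.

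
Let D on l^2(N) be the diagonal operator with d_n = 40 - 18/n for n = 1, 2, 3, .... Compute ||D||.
||D|| = 40

For a diagonal operator on l^2 with entries d_n, ||D|| = sup_n |d_n|. Here d_1 = 22, d_2 = 31, ..., and d_n = 40 - 18/n increases monotonically toward 40. All terms lie in [22, 40), so |d_n| = d_n and the supremum is the limit 40, which is not attained by any individual d_n. Hence ||D|| = 40.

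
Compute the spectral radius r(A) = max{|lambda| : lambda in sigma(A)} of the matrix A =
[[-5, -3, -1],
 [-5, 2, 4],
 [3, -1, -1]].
r(A) ≈ 6.8362

The eigenvalues of A are the roots of its characteristic polynomial. With M = A (coefficients from the trace, the sum of principal 2x2 minors, and det A):
  p(λ) = det(λ I - M) = λ^3 + 4λ^2 - 15λ + 30.
No integer candidate from the rational root theorem (±divisors of 30) is a root, so the roots are irrational. The cubic discriminant is Δ = -47280 < 0, so there is one real root and a complex-conjugate pair. p(-7) = -12 and p(-6) = 48 have opposite signs, so a root lies in (-7, -6); Newton's method refines it to λ ≈ -6.8362. Dividing out (λ - (-6.8362)) leaves approximately λ^2 - 2.8362λ + 4.3884. For λ^2 - 2.8362λ + 4.3884 the discriminant is -9.5099. It is negative, so the remaining roots are the complex-conjugate pair λ ≈ 1.4181 ± 1.5419i. Their product equals the constant term, so |λ|^2 ≈ 4.3884 and |λ| ≈ 2.0949.
Thus the eigenvalues (to 4 decimals) are -6.8362 (modulus 6.8362); 1.4181 ± 1.5419i (modulus 2.0949). The spectral radius is the largest modulus: r(A) ≈ 6.8362. (Cross-check: r(A) ≤ ||A||_2 ≈ 8.1175; equality holds whenever A is normal, though it can also hold for some non-normal A.)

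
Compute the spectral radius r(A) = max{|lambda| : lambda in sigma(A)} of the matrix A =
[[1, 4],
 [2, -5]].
r(A) = (4 + sqrt(68))/2 ≈ 6.1231

The eigenvalues of A are the roots of its characteristic polynomial. With M = A (coefficients from the trace and determinant):
  p(λ) = det(λ I - M) = λ^2 + 4λ - 13.
For λ^2 + 4λ - 13 the discriminant is 68. It is nonnegative but not a perfect square, so the roots are real and irrational: λ = (-4 ± sqrt(68))/2 ≈ 2.1231, -6.1231.
Thus the eigenvalues (to 4 decimals) are 2.1231 (modulus 2.1231); -6.1231 (modulus 6.1231). The spectral radius is the largest modulus: r(A) = (4 + sqrt(68))/2 ≈ 6.1231. (Cross-check: r(A) ≤ ||A||_2 ≈ 6.4787; equality holds whenever A is normal, though it can also hold for some non-normal A.)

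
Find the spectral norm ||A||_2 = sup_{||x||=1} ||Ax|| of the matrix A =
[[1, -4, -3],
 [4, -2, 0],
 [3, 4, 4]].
||A||_2 ≈ 7.7473 (= sqrt(largest eigenvalue of A^T A))

||A||_2 = sigma_max(A) = sqrt(lambda_max(A^T A)). Form the symmetric matrix M = A^T A =
[[26, 0, 9],
 [0, 36, 28],
 [9, 28, 25]].
Its characteristic polynomial (trace, sum of principal 2x2 minors, determinant of M give the coefficients) is
  p(λ) = det(λ I - M) = λ^3 - 87λ^2 + 1621λ - 100.
No integer candidate from the rational root theorem (±divisors of 100) is a root, so the roots are irrational. The cubic discriminant is Δ = 2841167885 > 0, so there are three distinct real roots. p(0) = -100 and p(1) = 1435 have opposite signs, so a root lies in (0, 1); Newton's method refines it to λ ≈ 0.0619. p(26) = 810 and p(27) = -73 have opposite signs, so a root lies in (26, 27); Newton's method refines it to λ ≈ 26.9179. p(60) = -40 and p(61) = 2035 have opposite signs, so a root lies in (60, 61); Newton's method refines it to λ ≈ 60.0202. Check (Vieta): the three roots sum to 87, matching tr M = 87.
So the eigenvalues of A^T A are ≈ 0.0619, 26.9179, 60.0202 (all ≥ 0, as they must be for A^T A). The largest is λ_max ≈ 60.0202, hence ||A||_2 = sqrt(λ_max) ≈ 7.7473.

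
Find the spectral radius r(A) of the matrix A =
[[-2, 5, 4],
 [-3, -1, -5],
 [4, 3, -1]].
r(A) ≈ 5.7485

The eigenvalues of A are the roots of its characteristic polynomial. With M = A (coefficients from the trace, the sum of principal 2x2 minors, and det A):
  p(λ) = det(λ I - M) = λ^3 + 4λ^2 + 19λ + 167.
No integer candidate from the rational root theorem (±divisors of 167) is a root, so the roots are irrational. The cubic discriminant is Δ = -588959 < 0, so there is one real root and a complex-conjugate pair. p(-6) = -19 and p(-5) = 47 have opposite signs, so a root lies in (-6, -5); Newton's method refines it to λ ≈ -5.7485. Dividing out (λ - (-5.7485)) leaves approximately λ^2 - 1.7485λ + 29.0511. For λ^2 - 1.7485λ + 29.0511 the discriminant is -113.1473. It is negative, so the remaining roots are the complex-conjugate pair λ ≈ 0.8742 ± 5.3185i. Their product equals the constant term, so |λ|^2 ≈ 29.0511 and |λ| ≈ 5.3899.
Thus the eigenvalues (to 4 decimals) are -5.7485 (modulus 5.7485); 0.8742 ± 5.3185i (modulus 5.3899). The spectral radius is the largest modulus: r(A) ≈ 5.7485. (Cross-check: r(A) ≤ ||A||_2 ≈ 7.8558; equality holds whenever A is normal, though it can also hold for some non-normal A.)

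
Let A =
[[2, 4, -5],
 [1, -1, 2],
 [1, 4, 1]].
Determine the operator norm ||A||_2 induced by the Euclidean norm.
||A||_2 ≈ 7.285 (= sqrt(largest eigenvalue of A^T A))

||A||_2 = sigma_max(A) = sqrt(lambda_max(A^T A)). Form the symmetric matrix M = A^T A =
[[6, 11, -7],
 [11, 33, -18],
 [-7, -18, 30]].
Its characteristic polynomial (trace, sum of principal 2x2 minors, determinant of M give the coefficients) is
  p(λ) = det(λ I - M) = λ^3 - 69λ^2 + 874λ - 1521.
No integer candidate from the rational root theorem (±divisors of 1521) is a root, so the roots are irrational. The cubic discriminant is Δ = 556249145 > 0, so there are three distinct real roots. p(2) = -41 and p(3) = 507 have opposite signs, so a root lies in (2, 3); Newton's method refines it to λ ≈ 2.0677. p(13) = 377 and p(14) = -65 have opposite signs, so a root lies in (13, 14); Newton's method refines it to λ ≈ 13.8606. p(53) = -143 and p(54) = 1935 have opposite signs, so a root lies in (53, 54); Newton's method refines it to λ ≈ 53.0717. Check (Vieta): the three roots sum to 69, matching tr M = 69.
So the eigenvalues of A^T A are ≈ 2.0677, 13.8606, 53.0717 (all ≥ 0, as they must be for A^T A). The largest is λ_max ≈ 53.0717, hence ||A||_2 = sqrt(λ_max) ≈ 7.285.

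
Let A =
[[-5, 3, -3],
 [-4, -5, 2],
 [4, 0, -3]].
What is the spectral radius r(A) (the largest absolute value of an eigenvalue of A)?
r(A) = 7

The eigenvalues of A are the roots of its characteristic polynomial. With M = A (coefficients from the trace, the sum of principal 2x2 minors, and det A):
  p(λ) = det(λ I - M) = λ^3 + 13λ^2 + 79λ + 147.
By the rational root theorem any rational root is an integer divisor of 147. Testing λ = -3: p(-3) = -27 + 117 - 237 + 147 = 0, so λ = -3 is a root. Dividing out (λ + 3) leaves p(λ) = (λ + 3)(λ^2 + 10λ + 49). For λ^2 + 10λ + 49 the discriminant is -96. It is negative, so the roots are the complex-conjugate pair λ = -5 ± (sqrt(96)/2) i ≈ -5 ± 4.899i. For a conjugate pair the product of the roots equals the constant term, so |λ|^2 = 49 and |λ| = sqrt(49) = 7.
Thus the eigenvalues (to 4 decimals) are -5 ± 4.899i (modulus 7); -3 (modulus 3). The spectral radius is the largest modulus: r(A) = 7. (Cross-check: r(A) ≤ ||A||_2 ≈ 7.7982; equality holds whenever A is normal, though it can also hold for some non-normal A.)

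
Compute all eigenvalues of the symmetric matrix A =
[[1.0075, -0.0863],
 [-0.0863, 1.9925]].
sigma(A) ≈ {1, 2}

A is real symmetric, so its spectrum consists of real eigenvalues. Expanding the characteristic polynomial of the displayed matrix gives
  det(λ I - A) = p(λ) = λ^2 + (-3)λ + (2).
Solving p(λ) = 0 yields eigenvalues ≈ 1, 2. (A is shown rounded to 4 decimals, so these recover the underlying integer eigenvalues to within that precision.)
Verification: the trace of A = 3 equals the sum of eigenvalues 3, and det(A) ≈ 2.0000 matches the eigenvalue product 2.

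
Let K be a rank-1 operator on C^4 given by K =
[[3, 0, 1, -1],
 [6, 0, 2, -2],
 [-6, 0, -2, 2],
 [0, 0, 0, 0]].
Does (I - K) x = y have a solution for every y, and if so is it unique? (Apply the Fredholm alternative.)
(I - K) is singular (det(I - K) = 0, i.e. 1 ∈ sigma(K)). (I - K) x = y is solvable iff y ⊥ ker((I - K)^*) = span{(3, 0, 1, -1)}, i.e. iff 3y_1 + y_3 - y_4 = 0. When solvable, the solutions are x = y + c·(1, 2, -2, 0), c arbitrary (ker(I - K) = span{(1, 2, -2, 0)}, dimension 1).

K has rank 1, so it is an outer product K = u v^T: every row of K is a multiple of one row vector. Reading off the entries, u = (1, 2, -2, 0) and v = (3, 0, 1, -1) (row i of K equals u_i·v^T). A rank-one matrix u v^T satisfies K u = u (v·u) and kills the (3)-dimensional subspace v^⊥, so its characteristic polynomial is lambda^3 (lambda - v·u) with v·u = tr K = 1. Hence the eigenvalues of I - K are 1 (multiplicity 3) and 1 - (1) = 0, so det(I - K) = 0. (Direct check: I - K =
[[-2, 0, -1, 1],
 [-6, 1, -2, 2],
 [6, 0, 3, -2],
 [0, 0, 0, 1]]
has determinant 0.) So 1 is an eigenvalue of K and (I - K) is not invertible. The finite-dimensional Fredholm alternative says: either (I - K) is invertible, or ker(I - K) ≠ {0} and then range(I - K) = ker((I - K)^*)^⊥, with dim ker(I - K) = dim ker((I - K)^*). We are in the second case, so we need both kernels. Kernel of I - K: (I - K) u = u - u (v·u) = u - u = 0, so ker(I - K) = span{u} = span{(1, 2, -2, 0)} (it is exactly 1-dimensional because rank(I - K) = 3). Kernel of the adjoint: K is real, so (I - K)^* = I - K^T = I - v u^T, and (I - v u^T) v = v - v (u·v) = 0; hence ker((I - K)^*) = span{v} = span{(3, 0, 1, -1)}. Therefore (I - K) x = y is solvable iff <y, v> = 0, i.e. iff 3y_1 + y_3 - y_4 = 0. When this holds, K y = u (v·y) = 0, so (I - K) y = y and x = y is a particular solution; the full solution set is the line x = y + c·u = y + c·(1, 2, -2, 0), c ∈ C.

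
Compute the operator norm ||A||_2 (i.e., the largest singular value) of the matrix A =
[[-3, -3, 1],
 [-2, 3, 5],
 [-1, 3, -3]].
||A||_2 ≈ 6.2942 (= sqrt(largest eigenvalue of A^T A))

||A||_2 = sigma_max(A) = sqrt(lambda_max(A^T A)). Form the symmetric matrix M = A^T A =
[[14, 0, -10],
 [0, 27, 3],
 [-10, 3, 35]].
Its characteristic polynomial (trace, sum of principal 2x2 minors, determinant of M give the coefficients) is
  p(λ) = det(λ I - M) = λ^3 - 76λ^2 + 1704λ - 10404.
No integer candidate from the rational root theorem (±divisors of 10404) is a root, so the roots are irrational. The cubic discriminant is Δ = 41720400 > 0, so there are three distinct real roots. p(9) = -495 and p(10) = 36 have opposite signs, so a root lies in (9, 10); Newton's method refines it to λ ≈ 9.9261. p(26) = 100 and p(27) = -117 have opposite signs, so a root lies in (26, 27); Newton's method refines it to λ ≈ 26.4569. p(39) = -225 and p(40) = 156 have opposite signs, so a root lies in (39, 40); Newton's method refines it to λ ≈ 39.617. Check (Vieta): the three roots sum to 76, matching tr M = 76.
So the eigenvalues of A^T A are ≈ 9.9261, 26.4569, 39.617 (all ≥ 0, as they must be for A^T A). The largest is λ_max ≈ 39.617, hence ||A||_2 = sqrt(λ_max) ≈ 6.2942.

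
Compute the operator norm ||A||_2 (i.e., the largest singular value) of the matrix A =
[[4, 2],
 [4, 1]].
||A||_2 = sqrt((37 + sqrt(1305))/2) ≈ 6.0467 (= sqrt(largest eigenvalue of A^T A))

||A||_2 = sigma_max(A) = sqrt(lambda_max(A^T A)). Form the symmetric matrix M = A^T A =
[[32, 12],
 [12, 5]].
Its characteristic polynomial (trace, determinant of M give the coefficients) is
  p(λ) = det(λ I - M) = λ^2 - 37λ + 16.
For λ^2 - 37λ + 16 the discriminant is 1305. It is nonnegative but not a perfect square, so the roots are real and irrational: λ = (37 ± sqrt(1305))/2 ≈ 36.5624, 0.4376.
So the eigenvalues of A^T A are ≈ 0.4376, 36.5624 (all ≥ 0, as they must be for A^T A). The largest is λ_max = (37 + sqrt(1305))/2 ≈ 36.5624, hence ||A||_2 = sqrt(λ_max) = sqrt((37 + sqrt(1305))/2) ≈ 6.0467.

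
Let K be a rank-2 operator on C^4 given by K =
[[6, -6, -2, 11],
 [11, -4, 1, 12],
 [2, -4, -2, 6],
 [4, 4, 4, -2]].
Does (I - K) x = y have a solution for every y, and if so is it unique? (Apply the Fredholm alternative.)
(I - K) is invertible (det(I - K) = -67 ≠ 0), so for every y in C^4 the equation (I - K) x = y has a unique solution.

K has rank 2 and factors as K = U V^T = u1 v1^T + u2 v2^T with u1 = (-3, -2, -2, 2), v1 = (-1, 2, 1, -3), u2 = (-1, -3, 0, -2), v2 = (-3, 0, -1, -2) (multiplying out reproduces the displayed K). The nonzero eigenvalues of U V^T coincide with those of the 2 x 2 matrix G = V^T U = [[v1·u1, v1·u2], [v2·u1, v2·u2]] = [[-9, 1], [7, 7]], and by the Sylvester determinant identity det(I_4 - U V^T) = det(I_2 - V^T U) = det([[10, -1], [-7, -6]]) = (10)(-6) - (-1)(-7) = -67. (Direct check: I - K =
[[-5, 6, 2, -11],
 [-11, 5, -1, -12],
 [-2, 4, 3, -6],
 [-4, -4, -4, 3]]
has determinant -67.) The finite-dimensional Fredholm alternative says: either (I - K) is invertible, or ker(I - K) ≠ {0} and then range(I - K) = ker((I - K)^*)^⊥, with dim ker(I - K) = dim ker((I - K)^*). Since det(I - K) ≠ 0, 1 is not an eigenvalue of K and ker(I - K) = {0}, so we are in the first case: for every y there is a unique x = (I - K)^(-1) y. (Explicitly, by the Woodbury identity, (I - U V^T)^(-1) = I + U (I_2 - G)^(-1) V^T.)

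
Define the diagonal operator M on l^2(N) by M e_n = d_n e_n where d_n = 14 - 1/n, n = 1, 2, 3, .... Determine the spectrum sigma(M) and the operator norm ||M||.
sigma(M) = {14 - 1/n : n ≥ 1} ∪ {14}; ||M|| = 14

A bounded diagonal operator on l^2 with diagonal entries d_n has spectrum equal to the closure of {d_n : n ≥ 1}: every d_n is an eigenvalue (with eigenvector e_n), so {d_n} ⊂ sigma(M); the spectrum is closed, so its closure is too; and for lambda not in the closure, (M - lambda I) has bounded inverse (the diagonal entries 1/(d_n - lambda) are bounded). For our sequence d_n = 14 - 1/n, n = 1, 2, 3, ...:
  - {d_n} = {14 - 1/n : n ≥ 1}; the only limit point is 14
  - closure = {14 - 1/n : n ≥ 1} ∪ {14}
For the norm: a diagonal operator has ||M|| = sup_n |d_n|. Here d_n = 14 - 1/n increases monotonically from d_1 = 13 toward 14, with all terms in [13, 14); so sup_n |d_n| = 14 (the supremum is the limit, not attained). So ||M|| = 14.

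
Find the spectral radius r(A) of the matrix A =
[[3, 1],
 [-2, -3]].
r(A) = sqrt(28)/2 ≈ 2.6458

The eigenvalues of A are the roots of its characteristic polynomial. With M = A (coefficients from the trace and determinant):
  p(λ) = det(λ I - M) = λ^2 - 7.
For λ^2 - 7 the discriminant is 28. It is nonnegative but not a perfect square, so the roots are real and irrational: λ = ± sqrt(28)/2 ≈ 2.6458, -2.6458.
Thus the eigenvalues (to 4 decimals) are 2.6458 (modulus 2.6458); -2.6458 (modulus 2.6458). The spectral radius is the largest modulus: r(A) = sqrt(28)/2 ≈ 2.6458. (Cross-check: r(A) ≤ ||A||_2 ≈ 4.5414; equality holds whenever A is normal, though it can also hold for some non-normal A.)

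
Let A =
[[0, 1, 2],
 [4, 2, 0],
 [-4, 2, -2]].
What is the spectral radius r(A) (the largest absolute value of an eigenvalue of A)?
r(A) ≈ 3.42

The eigenvalues of A are the roots of its characteristic polynomial. With M = A (coefficients from the trace, the sum of principal 2x2 minors, and det A):
  p(λ) = det(λ I - M) = λ^3 - 40.
No integer candidate from the rational root theorem (±divisors of 40) is a root, so the roots are irrational. The cubic discriminant is Δ = -43200 < 0, so there is one real root and a complex-conjugate pair. p(3) = -13 and p(4) = 24 have opposite signs, so a root lies in (3, 4); Newton's method refines it to λ ≈ 3.42. Dividing out (λ - (3.42)) leaves approximately λ^2 + 3.42λ + 11.6961. For λ^2 + 3.42λ + 11.6961 the discriminant is -35.0882. It is negative, so the remaining roots are the complex-conjugate pair λ ≈ -1.71 ± 2.9618i. Their product equals the constant term, so |λ|^2 ≈ 11.6961 and |λ| ≈ 3.42.
Thus the eigenvalues (to 4 decimals) are 3.42 (modulus 3.42); -1.71 ± 2.9618i (modulus 3.42). The spectral radius is the largest modulus: r(A) ≈ 3.42. (Cross-check: r(A) ≤ ||A||_2 ≈ 5.8682; equality holds whenever A is normal, though it can also hold for some non-normal A.)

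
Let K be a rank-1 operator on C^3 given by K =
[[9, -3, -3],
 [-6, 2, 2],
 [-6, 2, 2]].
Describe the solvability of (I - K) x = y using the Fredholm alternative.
(I - K) is invertible (det(I - K) = -12 ≠ 0), so for every y in C^3 the equation (I - K) x = y has a unique solution.

K has rank 1, so it is an outer product K = u v^T: every row of K is a multiple of one row vector. Reading off the entries, u = (-3, 2, 2) and v = (-3, 1, 1) (row i of K equals u_i·v^T). A rank-one matrix u v^T satisfies K u = u (v·u) and kills the (2)-dimensional subspace v^⊥, so its characteristic polynomial is lambda^2 (lambda - v·u) with v·u = tr K = 13. Hence the eigenvalues of I - K are 1 (multiplicity 2) and 1 - (13) = -12, so det(I - K) = -12. (Direct check: I - K =
[[-8, 3, 3],
 [6, -1, -2],
 [6, -2, -1]]
has determinant -12.) The finite-dimensional Fredholm alternative says: either (I - K) is invertible, or ker(I - K) ≠ {0} and then range(I - K) = ker((I - K)^*)^⊥, with dim ker(I - K) = dim ker((I - K)^*). Since det(I - K) ≠ 0, 1 is not an eigenvalue of K and ker(I - K) = {0}, so we are in the first case: for every y there is a unique x = (I - K)^(-1) y. Explicitly, by the Sherman–Morrison formula, (I - u v^T)^(-1) = I + u v^T/(1 - v·u), i.e. (I - K)^(-1) = I + K/(-12).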